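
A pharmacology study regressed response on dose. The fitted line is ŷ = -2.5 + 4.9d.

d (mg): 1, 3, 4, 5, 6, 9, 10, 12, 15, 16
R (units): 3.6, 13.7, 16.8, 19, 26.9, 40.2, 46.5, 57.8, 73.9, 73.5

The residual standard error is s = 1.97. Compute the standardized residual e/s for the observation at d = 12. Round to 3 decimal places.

ŷ = -2.5 + 4.9·12 = 56.3
e = 57.8 − 56.3 = 1.5
e/s = 1.5 / 1.97 = 0.761

0.761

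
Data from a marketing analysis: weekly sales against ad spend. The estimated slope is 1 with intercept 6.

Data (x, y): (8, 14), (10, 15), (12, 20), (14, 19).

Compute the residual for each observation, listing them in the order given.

0, -1, 2, -1

x=8: ŷ = 6 + 8 = 14; r = 14 − 14 = 0
x=10: ŷ = 6 + 10 = 16; r = 15 − 16 = -1
x=12: ŷ = 6 + 12 = 18; r = 20 − 18 = 2
x=14: ŷ = 6 + 14 = 20; r = 19 − 20 = -1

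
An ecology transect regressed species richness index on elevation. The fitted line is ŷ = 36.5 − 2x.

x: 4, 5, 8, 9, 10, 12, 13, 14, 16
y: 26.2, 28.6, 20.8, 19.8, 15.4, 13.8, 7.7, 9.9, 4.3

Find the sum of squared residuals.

SSE = 24.22

x=4: ŷ = 36.5 − 2·4 = 28.5; r = 26.2 − 28.5 = -2.3
x=5: ŷ = 36.5 − 2·5 = 26.5; r = 28.6 − 26.5 = 2.1
x=8: ŷ = 36.5 − 2·8 = 20.5; r = 20.8 − 20.5 = 0.3
x=9: ŷ = 36.5 − 2·9 = 18.5; r = 19.8 − 18.5 = 1.3
x=10: ŷ = 36.5 − 2·10 = 16.5; r = 15.4 − 16.5 = -1.1
x=12: ŷ = 36.5 − 2·12 = 12.5; r = 13.8 − 12.5 = 1.3
x=13: ŷ = 36.5 − 2·13 = 10.5; r = 7.7 − 10.5 = -2.8
x=14: ŷ = 36.5 − 2·14 = 8.5; r = 9.9 − 8.5 = 1.4
x=16: ŷ = 36.5 − 2·16 = 4.5; r = 4.3 − 4.5 = -0.2
SSE = 5.29 + 4.41 + 0.09 + 1.69 + 1.21 + 1.69 + 7.84 + 1.96 + 0.04 = 24.22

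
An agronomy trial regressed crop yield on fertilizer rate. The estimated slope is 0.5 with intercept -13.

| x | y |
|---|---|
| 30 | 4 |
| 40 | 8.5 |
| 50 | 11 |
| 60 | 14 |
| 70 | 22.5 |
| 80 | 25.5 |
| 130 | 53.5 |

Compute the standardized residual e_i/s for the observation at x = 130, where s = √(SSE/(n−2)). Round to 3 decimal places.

x=30: ŷ = -13 + 0.5·30 = 2; e = 4 − 2 = 2
x=40: ŷ = -13 + 0.5·40 = 7; e = 8.5 − 7 = 1.5
x=50: ŷ = -13 + 0.5·50 = 12; e = 11 − 12 = -1
x=60: ŷ = -13 + 0.5·60 = 17; e = 14 − 17 = -3
x=70: ŷ = -13 + 0.5·70 = 22; e = 22.5 − 22 = 0.5
x=80: ŷ = -13 + 0.5·80 = 27; e = 25.5 − 27 = -1.5
x=130: ŷ = -13 + 0.5·130 = 52; e = 53.5 − 52 = 1.5
SSE = 4 + 2.25 + 1 + 9 + 0.25 + 2.25 + 2.25 = 21
s = √(21/5) = 2.04939
e/s = 1.5 / 2.04939 = 0.732

0.732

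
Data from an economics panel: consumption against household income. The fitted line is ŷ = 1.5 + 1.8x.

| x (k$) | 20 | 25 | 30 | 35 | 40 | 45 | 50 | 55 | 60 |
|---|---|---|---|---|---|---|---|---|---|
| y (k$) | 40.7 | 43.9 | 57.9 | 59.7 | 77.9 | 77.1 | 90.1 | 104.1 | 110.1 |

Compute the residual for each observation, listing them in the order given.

3.2, -2.6, 2.4, -4.8, 4.4, -5.4, -1.4, 3.6, 0.6

x=20: ŷ = 1.5 + 1.8·20 = 37.5; e = 40.7 − 37.5 = 3.2
x=25: ŷ = 1.5 + 1.8·25 = 46.5; e = 43.9 − 46.5 = -2.6
x=30: ŷ = 1.5 + 1.8·30 = 55.5; e = 57.9 − 55.5 = 2.4
x=35: ŷ = 1.5 + 1.8·35 = 64.5; e = 59.7 − 64.5 = -4.8
x=40: ŷ = 1.5 + 1.8·40 = 73.5; e = 77.9 − 73.5 = 4.4
x=45: ŷ = 1.5 + 1.8·45 = 82.5; e = 77.1 − 82.5 = -5.4
x=50: ŷ = 1.5 + 1.8·50 = 91.5; e = 90.1 − 91.5 = -1.4
x=55: ŷ = 1.5 + 1.8·55 = 100.5; e = 104.1 − 100.5 = 3.6
x=60: ŷ = 1.5 + 1.8·60 = 109.5; e = 110.1 − 109.5 = 0.6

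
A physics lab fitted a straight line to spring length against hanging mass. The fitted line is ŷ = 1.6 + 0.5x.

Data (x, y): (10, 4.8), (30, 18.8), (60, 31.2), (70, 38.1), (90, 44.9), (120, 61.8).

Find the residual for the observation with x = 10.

ŷ = 1.6 + 0.5·10 = 6.6
e = 4.8 − 6.6 = -1.8

e = -1.8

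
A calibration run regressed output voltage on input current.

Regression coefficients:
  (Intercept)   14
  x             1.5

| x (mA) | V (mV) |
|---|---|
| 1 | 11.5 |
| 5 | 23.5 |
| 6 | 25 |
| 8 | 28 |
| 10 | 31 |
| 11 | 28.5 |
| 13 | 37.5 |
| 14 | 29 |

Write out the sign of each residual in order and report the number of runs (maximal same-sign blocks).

5 runs

x=1: ŷ = 14 + 1.5·1 = 15.5; r = 11.5 − 15.5 = -4
x=5: ŷ = 14 + 1.5·5 = 21.5; r = 23.5 − 21.5 = 2
x=6: ŷ = 14 + 1.5·6 = 23; r = 25 − 23 = 2
x=8: ŷ = 14 + 1.5·8 = 26; r = 28 − 26 = 2
x=10: ŷ = 14 + 1.5·10 = 29; r = 31 − 29 = 2
x=11: ŷ = 14 + 1.5·11 = 30.5; r = 28.5 − 30.5 = -2
x=13: ŷ = 14 + 1.5·13 = 33.5; r = 37.5 − 33.5 = 4
x=14: ŷ = 14 + 1.5·14 = 35; r = 29 − 35 = -6
Signs: − + + + + − + −
Runs: −×1, +×4, −×1, +×1, −×1 → 5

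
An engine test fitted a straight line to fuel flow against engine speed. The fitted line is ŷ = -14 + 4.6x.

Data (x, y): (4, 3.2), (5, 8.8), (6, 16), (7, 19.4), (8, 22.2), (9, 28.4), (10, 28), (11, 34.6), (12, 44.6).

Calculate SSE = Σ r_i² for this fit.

x=4: ŷ = -14 + 4.6·4 = 4.4; r = 3.2 − 4.4 = -1.2
x=5: ŷ = -14 + 4.6·5 = 9; r = 8.8 − 9 = -0.2
x=6: ŷ = -14 + 4.6·6 = 13.6; r = 16 − 13.6 = 2.4
x=7: ŷ = -14 + 4.6·7 = 18.2; r = 19.4 − 18.2 = 1.2
x=8: ŷ = -14 + 4.6·8 = 22.8; r = 22.2 − 22.8 = -0.6
x=9: ŷ = -14 + 4.6·9 = 27.4; r = 28.4 − 27.4 = 1
x=10: ŷ = -14 + 4.6·10 = 32; r = 28 − 32 = -4
x=11: ŷ = -14 + 4.6·11 = 36.6; r = 34.6 − 36.6 = -2
x=12: ŷ = -14 + 4.6·12 = 41.2; r = 44.6 − 41.2 = 3.4
SSE = 1.44 + 0.04 + 5.76 + 1.44 + 0.36 + 1 + 16 + 4 + 11.56 = 41.6

SSE = 41.6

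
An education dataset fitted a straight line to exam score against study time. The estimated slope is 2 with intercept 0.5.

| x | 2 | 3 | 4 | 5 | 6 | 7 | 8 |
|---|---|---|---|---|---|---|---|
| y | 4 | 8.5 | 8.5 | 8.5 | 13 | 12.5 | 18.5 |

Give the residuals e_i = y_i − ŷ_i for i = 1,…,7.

-0.5, 2, 0, -2, 0.5, -2, 2

x=2: ŷ = 0.5 + 2·2 = 4.5; e = 4 − 4.5 = -0.5
x=3: ŷ = 0.5 + 2·3 = 6.5; e = 8.5 − 6.5 = 2
x=4: ŷ = 0.5 + 2·4 = 8.5; e = 8.5 − 8.5 = 0
x=5: ŷ = 0.5 + 2·5 = 10.5; e = 8.5 − 10.5 = -2
x=6: ŷ = 0.5 + 2·6 = 12.5; e = 13 − 12.5 = 0.5
x=7: ŷ = 0.5 + 2·7 = 14.5; e = 12.5 − 14.5 = -2
x=8: ŷ = 0.5 + 2·8 = 16.5; e = 18.5 − 16.5 = 2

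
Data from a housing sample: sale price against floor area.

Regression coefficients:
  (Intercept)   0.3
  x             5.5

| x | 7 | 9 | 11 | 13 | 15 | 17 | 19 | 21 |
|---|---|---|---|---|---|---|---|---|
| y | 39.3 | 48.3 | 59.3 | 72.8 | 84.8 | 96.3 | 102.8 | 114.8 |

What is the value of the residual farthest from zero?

r = 2.5

x=7: ŷ = 0.3 + 5.5·7 = 38.8; r = 39.3 − 38.8 = 0.5
x=9: ŷ = 0.3 + 5.5·9 = 49.8; r = 48.3 − 49.8 = -1.5
x=11: ŷ = 0.3 + 5.5·11 = 60.8; r = 59.3 − 60.8 = -1.5
x=13: ŷ = 0.3 + 5.5·13 = 71.8; r = 72.8 − 71.8 = 1
x=15: ŷ = 0.3 + 5.5·15 = 82.8; r = 84.8 − 82.8 = 2
x=17: ŷ = 0.3 + 5.5·17 = 93.8; r = 96.3 − 93.8 = 2.5
x=19: ŷ = 0.3 + 5.5·19 = 104.8; r = 102.8 − 104.8 = -2
x=21: ŷ = 0.3 + 5.5·21 = 115.8; r = 114.8 − 115.8 = -1
Largest |r| is 2.5 at x = 17, residual 2.5.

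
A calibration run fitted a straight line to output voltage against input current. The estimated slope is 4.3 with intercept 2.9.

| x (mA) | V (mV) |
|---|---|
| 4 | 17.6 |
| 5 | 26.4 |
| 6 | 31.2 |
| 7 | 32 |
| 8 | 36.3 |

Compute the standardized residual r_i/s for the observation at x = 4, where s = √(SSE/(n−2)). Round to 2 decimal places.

x=4: V̂ = 2.9 + 4.3·4 = 20.1; r = 17.6 − 20.1 = -2.5
x=5: V̂ = 2.9 + 4.3·5 = 24.4; r = 26.4 − 24.4 = 2
x=6: V̂ = 2.9 + 4.3·6 = 28.7; r = 31.2 − 28.7 = 2.5
x=7: V̂ = 2.9 + 4.3·7 = 33; r = 32 − 33 = -1
x=8: V̂ = 2.9 + 4.3·8 = 37.3; r = 36.3 − 37.3 = -1
SSE = 6.25 + 4 + 6.25 + 1 + 1 = 18.5
s = √(18.5/3) = 2.48328
r/s = -2.5 / 2.48328 = -1.01

-1.01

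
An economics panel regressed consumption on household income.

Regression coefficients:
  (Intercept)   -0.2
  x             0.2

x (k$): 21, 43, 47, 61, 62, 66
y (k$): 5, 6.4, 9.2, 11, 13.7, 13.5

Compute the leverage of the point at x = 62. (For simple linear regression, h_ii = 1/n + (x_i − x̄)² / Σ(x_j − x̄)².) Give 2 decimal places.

h = 0.27

x̄ = (21 + 43 + 47 + 61 + 62 + 66)/6 = 50
Σ(x − x̄)² = 841 + 49 + 9 + 121 + 144 + 256 = 1420
h = 1/6 + (12)²/1420 = 0.166667 + 0.101408 = 0.27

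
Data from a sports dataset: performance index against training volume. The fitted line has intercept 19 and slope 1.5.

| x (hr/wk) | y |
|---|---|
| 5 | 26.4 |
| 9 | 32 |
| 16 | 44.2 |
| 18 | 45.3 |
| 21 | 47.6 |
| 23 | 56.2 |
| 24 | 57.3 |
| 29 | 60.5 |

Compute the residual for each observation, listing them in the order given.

-0.1, -0.5, 1.2, -0.7, -2.9, 2.7, 2.3, -2

x=5: ŷ = 19 + 1.5·5 = 26.5; e = 26.4 − 26.5 = -0.1
x=9: ŷ = 19 + 1.5·9 = 32.5; e = 32 − 32.5 = -0.5
x=16: ŷ = 19 + 1.5·16 = 43; e = 44.2 − 43 = 1.2
x=18: ŷ = 19 + 1.5·18 = 46; e = 45.3 − 46 = -0.7
x=21: ŷ = 19 + 1.5·21 = 50.5; e = 47.6 − 50.5 = -2.9
x=23: ŷ = 19 + 1.5·23 = 53.5; e = 56.2 − 53.5 = 2.7
x=24: ŷ = 19 + 1.5·24 = 55; e = 57.3 − 55 = 2.3
x=29: ŷ = 19 + 1.5·29 = 62.5; e = 60.5 − 62.5 = -2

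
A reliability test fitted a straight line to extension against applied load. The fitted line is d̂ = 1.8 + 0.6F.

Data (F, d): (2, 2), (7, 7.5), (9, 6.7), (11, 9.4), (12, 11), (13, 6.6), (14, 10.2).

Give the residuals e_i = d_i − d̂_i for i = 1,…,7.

-1, 1.5, -0.5, 1, 2, -3, 0

F=2: d̂ = 1.8 + 0.6·2 = 3; e = 2 − 3 = -1
F=7: d̂ = 1.8 + 0.6·7 = 6; e = 7.5 − 6 = 1.5
F=9: d̂ = 1.8 + 0.6·9 = 7.2; e = 6.7 − 7.2 = -0.5
F=11: d̂ = 1.8 + 0.6·11 = 8.4; e = 9.4 − 8.4 = 1
F=12: d̂ = 1.8 + 0.6·12 = 9; e = 11 − 9 = 2
F=13: d̂ = 1.8 + 0.6·13 = 9.6; e = 6.6 − 9.6 = -3
F=14: d̂ = 1.8 + 0.6·14 = 10.2; e = 10.2 − 10.2 = 0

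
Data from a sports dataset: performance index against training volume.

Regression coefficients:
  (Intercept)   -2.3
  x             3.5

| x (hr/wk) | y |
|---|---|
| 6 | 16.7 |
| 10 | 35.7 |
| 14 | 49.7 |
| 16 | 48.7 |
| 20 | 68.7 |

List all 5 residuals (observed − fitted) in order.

-2, 3, 3, -5, 1

x=6: ŷ = -2.3 + 3.5·6 = 18.7; e = 16.7 − 18.7 = -2
x=10: ŷ = -2.3 + 3.5·10 = 32.7; e = 35.7 − 32.7 = 3
x=14: ŷ = -2.3 + 3.5·14 = 46.7; e = 49.7 − 46.7 = 3
x=16: ŷ = -2.3 + 3.5·16 = 53.7; e = 48.7 − 53.7 = -5
x=20: ŷ = -2.3 + 3.5·20 = 67.7; e = 68.7 − 67.7 = 1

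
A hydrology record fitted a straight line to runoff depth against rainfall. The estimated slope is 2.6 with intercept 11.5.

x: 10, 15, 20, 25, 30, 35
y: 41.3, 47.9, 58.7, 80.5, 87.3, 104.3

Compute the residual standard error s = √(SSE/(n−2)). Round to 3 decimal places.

x=10: ŷ = 11.5 + 2.6·10 = 37.5; r = 41.3 − 37.5 = 3.8
x=15: ŷ = 11.5 + 2.6·15 = 50.5; r = 47.9 − 50.5 = -2.6
x=20: ŷ = 11.5 + 2.6·20 = 63.5; r = 58.7 − 63.5 = -4.8
x=25: ŷ = 11.5 + 2.6·25 = 76.5; r = 80.5 − 76.5 = 4
x=30: ŷ = 11.5 + 2.6·30 = 89.5; r = 87.3 − 89.5 = -2.2
x=35: ŷ = 11.5 + 2.6·35 = 102.5; r = 104.3 − 102.5 = 1.8
SSE = 14.44 + 6.76 + 23.04 + 16 + 4.84 + 3.24 = 68.32
s = √(68.32/4) = √17.08 ≈ 4.133

s = 4.133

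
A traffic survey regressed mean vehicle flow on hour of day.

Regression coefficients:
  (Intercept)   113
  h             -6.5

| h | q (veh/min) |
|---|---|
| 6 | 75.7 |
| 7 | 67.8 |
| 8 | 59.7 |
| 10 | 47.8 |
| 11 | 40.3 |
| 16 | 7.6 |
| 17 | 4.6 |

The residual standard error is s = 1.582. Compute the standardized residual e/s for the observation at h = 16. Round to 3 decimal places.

-0.885

ŷ = 113 − 6.5·16 = 9
e = 7.6 − 9 = -1.4
e/s = -1.4 / 1.582 = -0.885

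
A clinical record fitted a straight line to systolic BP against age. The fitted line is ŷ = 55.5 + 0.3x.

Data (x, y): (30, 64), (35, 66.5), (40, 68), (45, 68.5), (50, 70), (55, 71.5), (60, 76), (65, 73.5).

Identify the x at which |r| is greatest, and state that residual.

x=30: ŷ = 55.5 + 0.3·30 = 64.5; r = 64 − 64.5 = -0.5
x=35: ŷ = 55.5 + 0.3·35 = 66; r = 66.5 − 66 = 0.5
x=40: ŷ = 55.5 + 0.3·40 = 67.5; r = 68 − 67.5 = 0.5
x=45: ŷ = 55.5 + 0.3·45 = 69; r = 68.5 − 69 = -0.5
x=50: ŷ = 55.5 + 0.3·50 = 70.5; r = 70 − 70.5 = -0.5
x=55: ŷ = 55.5 + 0.3·55 = 72; r = 71.5 − 72 = -0.5
x=60: ŷ = 55.5 + 0.3·60 = 73.5; r = 76 − 73.5 = 2.5
x=65: ŷ = 55.5 + 0.3·65 = 75; r = 73.5 − 75 = -1.5
Largest |r| is 2.5 at x = 60, residual 2.5.

x = 60, r = 2.5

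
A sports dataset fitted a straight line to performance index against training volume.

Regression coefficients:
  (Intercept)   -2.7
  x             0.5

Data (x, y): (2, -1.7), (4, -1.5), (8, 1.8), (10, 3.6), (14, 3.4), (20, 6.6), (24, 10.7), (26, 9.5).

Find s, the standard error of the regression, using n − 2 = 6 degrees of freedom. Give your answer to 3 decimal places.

x=2: ŷ = -2.7 + 0.5·2 = -1.7; e = -1.7 − (-1.7) = 0
x=4: ŷ = -2.7 + 0.5·4 = -0.7; e = -1.5 − (-0.7) = -0.8
x=8: ŷ = -2.7 + 0.5·8 = 1.3; e = 1.8 − 1.3 = 0.5
x=10: ŷ = -2.7 + 0.5·10 = 2.3; e = 3.6 − 2.3 = 1.3
x=14: ŷ = -2.7 + 0.5·14 = 4.3; e = 3.4 − 4.3 = -0.9
x=20: ŷ = -2.7 + 0.5·20 = 7.3; e = 6.6 − 7.3 = -0.7
x=24: ŷ = -2.7 + 0.5·24 = 9.3; e = 10.7 − 9.3 = 1.4
x=26: ŷ = -2.7 + 0.5·26 = 10.3; e = 9.5 − 10.3 = -0.8
SSE = 0 + 0.64 + 0.25 + 1.69 + 0.81 + 0.49 + 1.96 + 0.64 = 6.48
s = √(6.48/6) = √1.08 ≈ 1.039

s = 1.039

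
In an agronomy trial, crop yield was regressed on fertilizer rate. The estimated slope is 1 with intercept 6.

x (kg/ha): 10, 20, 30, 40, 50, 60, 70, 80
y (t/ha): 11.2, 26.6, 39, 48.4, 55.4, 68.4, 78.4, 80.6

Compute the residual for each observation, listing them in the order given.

x=10: ŷ = 6 + 10 = 16; r = 11.2 − 16 = -4.8
x=20: ŷ = 6 + 20 = 26; r = 26.6 − 26 = 0.6
x=30: ŷ = 6 + 30 = 36; r = 39 − 36 = 3
x=40: ŷ = 6 + 40 = 46; r = 48.4 − 46 = 2.4
x=50: ŷ = 6 + 50 = 56; r = 55.4 − 56 = -0.6
x=60: ŷ = 6 + 60 = 66; r = 68.4 − 66 = 2.4
x=70: ŷ = 6 + 70 = 76; r = 78.4 − 76 = 2.4
x=80: ŷ = 6 + 80 = 86; r = 80.6 − 86 = -5.4

-4.8, 0.6, 3, 2.4, -0.6, 2.4, 2.4, -5.4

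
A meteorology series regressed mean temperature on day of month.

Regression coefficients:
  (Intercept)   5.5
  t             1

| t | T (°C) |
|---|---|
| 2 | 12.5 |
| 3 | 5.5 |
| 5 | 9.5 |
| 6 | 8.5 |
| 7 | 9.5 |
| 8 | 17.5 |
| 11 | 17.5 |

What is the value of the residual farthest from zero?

t=2: T̂ = 5.5 + 2 = 7.5; r = 12.5 − 7.5 = 5
t=3: T̂ = 5.5 + 3 = 8.5; r = 5.5 − 8.5 = -3
t=5: T̂ = 5.5 + 5 = 10.5; r = 9.5 − 10.5 = -1
t=6: T̂ = 5.5 + 6 = 11.5; r = 8.5 − 11.5 = -3
t=7: T̂ = 5.5 + 7 = 12.5; r = 9.5 − 12.5 = -3
t=8: T̂ = 5.5 + 8 = 13.5; r = 17.5 − 13.5 = 4
t=11: T̂ = 5.5 + 11 = 16.5; r = 17.5 − 16.5 = 1
Largest |r| is 5 at t = 2, residual 5.

r = 5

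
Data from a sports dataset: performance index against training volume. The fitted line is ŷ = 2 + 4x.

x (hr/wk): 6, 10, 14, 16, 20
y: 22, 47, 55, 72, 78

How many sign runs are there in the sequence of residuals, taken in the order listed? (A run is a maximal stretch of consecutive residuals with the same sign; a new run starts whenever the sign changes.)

5 runs

x=6: ŷ = 2 + 4·6 = 26; e = 22 − 26 = -4
x=10: ŷ = 2 + 4·10 = 42; e = 47 − 42 = 5
x=14: ŷ = 2 + 4·14 = 58; e = 55 − 58 = -3
x=16: ŷ = 2 + 4·16 = 66; e = 72 − 66 = 6
x=20: ŷ = 2 + 4·20 = 82; e = 78 − 82 = -4
Signs: − + − + −
Runs: −×1, +×1, −×1, +×1, −×1 → 5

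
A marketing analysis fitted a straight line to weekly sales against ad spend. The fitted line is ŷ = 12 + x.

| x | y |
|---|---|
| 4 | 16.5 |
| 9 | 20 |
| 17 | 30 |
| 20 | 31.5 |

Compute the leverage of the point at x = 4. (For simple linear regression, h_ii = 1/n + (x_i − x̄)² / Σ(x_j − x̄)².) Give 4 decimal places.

x̄ = (4 + 9 + 17 + 20)/4 = 12.5
Σ(x − x̄)² = 72.25 + 12.25 + 20.25 + 56.25 = 161
h = 1/4 + (-8.5)²/161 = 0.25 + 0.448758 = 0.6988

h = 0.6988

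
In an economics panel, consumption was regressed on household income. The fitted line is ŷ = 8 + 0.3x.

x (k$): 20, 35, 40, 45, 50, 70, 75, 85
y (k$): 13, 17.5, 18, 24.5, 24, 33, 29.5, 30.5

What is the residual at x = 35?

r = -1

ŷ = 8 + 0.3·35 = 18.5
r = 17.5 − 18.5 = -1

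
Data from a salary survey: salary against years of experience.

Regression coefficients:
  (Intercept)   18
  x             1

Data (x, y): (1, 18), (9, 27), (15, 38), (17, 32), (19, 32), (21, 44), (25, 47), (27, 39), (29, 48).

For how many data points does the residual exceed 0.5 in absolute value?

x=1: ŷ = 18 + 1 = 19; r = 18 − 19 = -1
x=9: ŷ = 18 + 9 = 27; r = 27 − 27 = 0
x=15: ŷ = 18 + 15 = 33; r = 38 − 33 = 5
x=17: ŷ = 18 + 17 = 35; r = 32 − 35 = -3
x=19: ŷ = 18 + 19 = 37; r = 32 − 37 = -5
x=21: ŷ = 18 + 21 = 39; r = 44 − 39 = 5
x=25: ŷ = 18 + 25 = 43; r = 47 − 43 = 4
x=27: ŷ = 18 + 27 = 45; r = 39 − 45 = -6
x=29: ŷ = 18 + 29 = 47; r = 48 − 47 = 1
|r| > 0.5: x=1 (|r|=1), x=15 (|r|=5), x=17 (|r|=3), x=19 (|r|=5), x=21 (|r|=5), x=25 (|r|=4), x=27 (|r|=6), x=29 (|r|=1) → 8

8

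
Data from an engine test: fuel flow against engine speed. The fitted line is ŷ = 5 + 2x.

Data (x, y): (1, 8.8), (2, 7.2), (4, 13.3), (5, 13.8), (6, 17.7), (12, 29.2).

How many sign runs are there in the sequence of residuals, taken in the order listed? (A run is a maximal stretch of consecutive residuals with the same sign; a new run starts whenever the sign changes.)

x=1: ŷ = 5 + 2·1 = 7; r = 8.8 − 7 = 1.8
x=2: ŷ = 5 + 2·2 = 9; r = 7.2 − 9 = -1.8
x=4: ŷ = 5 + 2·4 = 13; r = 13.3 − 13 = 0.3
x=5: ŷ = 5 + 2·5 = 15; r = 13.8 − 15 = -1.2
x=6: ŷ = 5 + 2·6 = 17; r = 17.7 − 17 = 0.7
x=12: ŷ = 5 + 2·12 = 29; r = 29.2 − 29 = 0.2
Signs: + − + − + +
Runs: +×1, −×1, +×1, −×1, +×2 → 5

5 runs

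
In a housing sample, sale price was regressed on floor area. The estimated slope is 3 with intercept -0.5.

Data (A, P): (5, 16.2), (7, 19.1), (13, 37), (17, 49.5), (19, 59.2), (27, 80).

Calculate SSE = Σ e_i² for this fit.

A=5: P̂ = -0.5 + 3·5 = 14.5; e = 16.2 − 14.5 = 1.7
A=7: P̂ = -0.5 + 3·7 = 20.5; e = 19.1 − 20.5 = -1.4
A=13: P̂ = -0.5 + 3·13 = 38.5; e = 37 − 38.5 = -1.5
A=17: P̂ = -0.5 + 3·17 = 50.5; e = 49.5 − 50.5 = -1
A=19: P̂ = -0.5 + 3·19 = 56.5; e = 59.2 − 56.5 = 2.7
A=27: P̂ = -0.5 + 3·27 = 80.5; e = 80 − 80.5 = -0.5
SSE = 2.89 + 1.96 + 2.25 + 1 + 7.29 + 0.25 = 15.64

SSE = 15.64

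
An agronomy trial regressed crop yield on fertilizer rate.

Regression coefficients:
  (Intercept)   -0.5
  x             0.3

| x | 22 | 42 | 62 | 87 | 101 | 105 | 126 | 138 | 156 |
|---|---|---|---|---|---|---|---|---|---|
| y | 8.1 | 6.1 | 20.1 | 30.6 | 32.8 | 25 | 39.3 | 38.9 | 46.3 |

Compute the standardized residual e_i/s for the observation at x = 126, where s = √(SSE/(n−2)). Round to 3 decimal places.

0.479

x=22: ŷ = -0.5 + 0.3·22 = 6.1; e = 8.1 − 6.1 = 2
x=42: ŷ = -0.5 + 0.3·42 = 12.1; e = 6.1 − 12.1 = -6
x=62: ŷ = -0.5 + 0.3·62 = 18.1; e = 20.1 − 18.1 = 2
x=87: ŷ = -0.5 + 0.3·87 = 25.6; e = 30.6 − 25.6 = 5
x=101: ŷ = -0.5 + 0.3·101 = 29.8; e = 32.8 − 29.8 = 3
x=105: ŷ = -0.5 + 0.3·105 = 31; e = 25 − 31 = -6
x=126: ŷ = -0.5 + 0.3·126 = 37.3; e = 39.3 − 37.3 = 2
x=138: ŷ = -0.5 + 0.3·138 = 40.9; e = 38.9 − 40.9 = -2
x=156: ŷ = -0.5 + 0.3·156 = 46.3; e = 46.3 − 46.3 = 0
SSE = 4 + 36 + 4 + 25 + 9 + 36 + 4 + 4 + 0 = 122
s = √(122/7) = 4.17475
e/s = 2 / 4.17475 = 0.479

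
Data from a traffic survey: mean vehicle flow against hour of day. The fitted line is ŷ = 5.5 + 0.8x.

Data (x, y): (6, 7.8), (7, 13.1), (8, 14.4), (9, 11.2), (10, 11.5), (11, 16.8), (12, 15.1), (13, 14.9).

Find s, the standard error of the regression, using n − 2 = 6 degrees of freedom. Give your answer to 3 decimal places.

s = 2.236

x=6: ŷ = 5.5 + 0.8·6 = 10.3; e = 7.8 − 10.3 = -2.5
x=7: ŷ = 5.5 + 0.8·7 = 11.1; e = 13.1 − 11.1 = 2
x=8: ŷ = 5.5 + 0.8·8 = 11.9; e = 14.4 − 11.9 = 2.5
x=9: ŷ = 5.5 + 0.8·9 = 12.7; e = 11.2 − 12.7 = -1.5
x=10: ŷ = 5.5 + 0.8·10 = 13.5; e = 11.5 − 13.5 = -2
x=11: ŷ = 5.5 + 0.8·11 = 14.3; e = 16.8 − 14.3 = 2.5
x=12: ŷ = 5.5 + 0.8·12 = 15.1; e = 15.1 − 15.1 = 0
x=13: ŷ = 5.5 + 0.8·13 = 15.9; e = 14.9 − 15.9 = -1
SSE = 6.25 + 4 + 6.25 + 2.25 + 4 + 6.25 + 0 + 1 = 30
s = √(30/6) = √5 ≈ 2.236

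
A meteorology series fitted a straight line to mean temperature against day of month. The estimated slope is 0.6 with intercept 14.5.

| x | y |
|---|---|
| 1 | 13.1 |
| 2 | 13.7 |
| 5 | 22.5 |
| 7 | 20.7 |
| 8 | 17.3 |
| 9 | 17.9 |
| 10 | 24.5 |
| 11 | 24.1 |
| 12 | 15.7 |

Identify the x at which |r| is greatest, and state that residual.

x = 12, r = -6

x=1: ŷ = 14.5 + 0.6·1 = 15.1; r = 13.1 − 15.1 = -2
x=2: ŷ = 14.5 + 0.6·2 = 15.7; r = 13.7 − 15.7 = -2
x=5: ŷ = 14.5 + 0.6·5 = 17.5; r = 22.5 − 17.5 = 5
x=7: ŷ = 14.5 + 0.6·7 = 18.7; r = 20.7 − 18.7 = 2
x=8: ŷ = 14.5 + 0.6·8 = 19.3; r = 17.3 − 19.3 = -2
x=9: ŷ = 14.5 + 0.6·9 = 19.9; r = 17.9 − 19.9 = -2
x=10: ŷ = 14.5 + 0.6·10 = 20.5; r = 24.5 − 20.5 = 4
x=11: ŷ = 14.5 + 0.6·11 = 21.1; r = 24.1 − 21.1 = 3
x=12: ŷ = 14.5 + 0.6·12 = 21.7; r = 15.7 − 21.7 = -6
Largest |r| is 6 at x = 12, residual -6.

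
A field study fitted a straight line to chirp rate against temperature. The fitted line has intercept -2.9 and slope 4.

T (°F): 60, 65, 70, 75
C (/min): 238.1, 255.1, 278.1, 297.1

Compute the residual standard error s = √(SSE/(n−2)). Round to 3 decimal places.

T=60: Ĉ = -2.9 + 4·60 = 237.1; r = 238.1 − 237.1 = 1
T=65: Ĉ = -2.9 + 4·65 = 257.1; r = 255.1 − 257.1 = -2
T=70: Ĉ = -2.9 + 4·70 = 277.1; r = 278.1 − 277.1 = 1
T=75: Ĉ = -2.9 + 4·75 = 297.1; r = 297.1 − 297.1 = 0
SSE = 1 + 4 + 1 + 0 = 6
s = √(6/2) = √3 ≈ 1.732

s = 1.732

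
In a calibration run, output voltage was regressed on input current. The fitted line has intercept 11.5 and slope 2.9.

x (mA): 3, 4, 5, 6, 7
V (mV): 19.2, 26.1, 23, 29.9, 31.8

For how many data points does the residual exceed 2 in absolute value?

2

x=3: ŷ = 11.5 + 2.9·3 = 20.2; e = 19.2 − 20.2 = -1
x=4: ŷ = 11.5 + 2.9·4 = 23.1; e = 26.1 − 23.1 = 3
x=5: ŷ = 11.5 + 2.9·5 = 26; e = 23 − 26 = -3
x=6: ŷ = 11.5 + 2.9·6 = 28.9; e = 29.9 − 28.9 = 1
x=7: ŷ = 11.5 + 2.9·7 = 31.8; e = 31.8 − 31.8 = 0
|e| > 2: x=4 (|e|=3), x=5 (|e|=3) → 2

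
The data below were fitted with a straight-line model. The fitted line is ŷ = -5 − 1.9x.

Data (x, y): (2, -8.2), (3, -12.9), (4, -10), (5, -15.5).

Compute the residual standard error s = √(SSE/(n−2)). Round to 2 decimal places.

s = 2.55

x=2: ŷ = -5 − 1.9·2 = -8.8; e = -8.2 − (-8.8) = 0.6
x=3: ŷ = -5 − 1.9·3 = -10.7; e = -12.9 − (-10.7) = -2.2
x=4: ŷ = -5 − 1.9·4 = -12.6; e = -10 − (-12.6) = 2.6
x=5: ŷ = -5 − 1.9·5 = -14.5; e = -15.5 − (-14.5) = -1
SSE = 0.36 + 4.84 + 6.76 + 1 = 12.96
s = √(12.96/2) = √6.48 ≈ 2.55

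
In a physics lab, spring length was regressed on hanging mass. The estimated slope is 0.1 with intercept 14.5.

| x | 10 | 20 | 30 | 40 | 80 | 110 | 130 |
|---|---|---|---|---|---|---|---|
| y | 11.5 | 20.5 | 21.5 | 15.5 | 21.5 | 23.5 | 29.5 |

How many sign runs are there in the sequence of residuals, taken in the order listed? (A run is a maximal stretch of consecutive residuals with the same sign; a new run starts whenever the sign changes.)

x=10: ŷ = 14.5 + 0.1·10 = 15.5; r = 11.5 − 15.5 = -4
x=20: ŷ = 14.5 + 0.1·20 = 16.5; r = 20.5 − 16.5 = 4
x=30: ŷ = 14.5 + 0.1·30 = 17.5; r = 21.5 − 17.5 = 4
x=40: ŷ = 14.5 + 0.1·40 = 18.5; r = 15.5 − 18.5 = -3
x=80: ŷ = 14.5 + 0.1·80 = 22.5; r = 21.5 − 22.5 = -1
x=110: ŷ = 14.5 + 0.1·110 = 25.5; r = 23.5 − 25.5 = -2
x=130: ŷ = 14.5 + 0.1·130 = 27.5; r = 29.5 − 27.5 = 2
Signs: − + + − − − +
Runs: −×1, +×2, −×3, +×1 → 4

4 runs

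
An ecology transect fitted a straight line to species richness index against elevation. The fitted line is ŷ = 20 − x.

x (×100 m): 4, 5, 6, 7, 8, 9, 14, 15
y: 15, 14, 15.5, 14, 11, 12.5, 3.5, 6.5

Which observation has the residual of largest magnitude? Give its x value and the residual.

x = 14, e = -2.5

x=4: ŷ = 20 − 4 = 16; e = 15 − 16 = -1
x=5: ŷ = 20 − 5 = 15; e = 14 − 15 = -1
x=6: ŷ = 20 − 6 = 14; e = 15.5 − 14 = 1.5
x=7: ŷ = 20 − 7 = 13; e = 14 − 13 = 1
x=8: ŷ = 20 − 8 = 12; e = 11 − 12 = -1
x=9: ŷ = 20 − 9 = 11; e = 12.5 − 11 = 1.5
x=14: ŷ = 20 − 14 = 6; e = 3.5 − 6 = -2.5
x=15: ŷ = 20 − 15 = 5; e = 6.5 − 5 = 1.5
Largest |e| is 2.5 at x = 14, residual -2.5.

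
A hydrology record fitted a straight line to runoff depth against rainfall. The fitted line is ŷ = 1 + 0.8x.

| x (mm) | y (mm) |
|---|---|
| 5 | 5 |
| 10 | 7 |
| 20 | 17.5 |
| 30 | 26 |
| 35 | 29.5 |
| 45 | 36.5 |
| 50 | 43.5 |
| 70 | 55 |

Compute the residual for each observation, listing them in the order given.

x=5: ŷ = 1 + 0.8·5 = 5; r = 5 − 5 = 0
x=10: ŷ = 1 + 0.8·10 = 9; r = 7 − 9 = -2
x=20: ŷ = 1 + 0.8·20 = 17; r = 17.5 − 17 = 0.5
x=30: ŷ = 1 + 0.8·30 = 25; r = 26 − 25 = 1
x=35: ŷ = 1 + 0.8·35 = 29; r = 29.5 − 29 = 0.5
x=45: ŷ = 1 + 0.8·45 = 37; r = 36.5 − 37 = -0.5
x=50: ŷ = 1 + 0.8·50 = 41; r = 43.5 − 41 = 2.5
x=70: ŷ = 1 + 0.8·70 = 57; r = 55 − 57 = -2

0, -2, 0.5, 1, 0.5, -0.5, 2.5, -2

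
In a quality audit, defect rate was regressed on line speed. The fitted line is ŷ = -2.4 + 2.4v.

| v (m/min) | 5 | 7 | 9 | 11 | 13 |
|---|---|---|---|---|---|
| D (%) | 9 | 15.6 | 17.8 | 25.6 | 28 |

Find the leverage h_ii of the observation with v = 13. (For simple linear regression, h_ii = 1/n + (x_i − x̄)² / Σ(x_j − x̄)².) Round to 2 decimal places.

h = 0.60

v̄ = (5 + 7 + 9 + 11 + 13)/5 = 9
Σ(v − v̄)² = 16 + 4 + 0 + 4 + 16 = 40
h = 1/5 + (4)²/40 = 0.2 + 0.4 = 0.60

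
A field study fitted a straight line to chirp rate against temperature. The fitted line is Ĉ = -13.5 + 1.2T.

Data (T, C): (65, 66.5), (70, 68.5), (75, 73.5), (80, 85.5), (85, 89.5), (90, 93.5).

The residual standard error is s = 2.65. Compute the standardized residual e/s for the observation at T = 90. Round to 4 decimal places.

-0.3774

Ĉ = -13.5 + 1.2·90 = 94.5
e = 93.5 − 94.5 = -1
e/s = -1 / 2.65 = -0.3774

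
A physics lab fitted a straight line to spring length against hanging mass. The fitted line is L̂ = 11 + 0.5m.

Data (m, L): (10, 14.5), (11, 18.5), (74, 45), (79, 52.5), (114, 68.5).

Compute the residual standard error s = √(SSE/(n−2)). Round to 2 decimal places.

s = 2.55

m=10: L̂ = 11 + 0.5·10 = 16; e = 14.5 − 16 = -1.5
m=11: L̂ = 11 + 0.5·11 = 16.5; e = 18.5 − 16.5 = 2
m=74: L̂ = 11 + 0.5·74 = 48; e = 45 − 48 = -3
m=79: L̂ = 11 + 0.5·79 = 50.5; e = 52.5 − 50.5 = 2
m=114: L̂ = 11 + 0.5·114 = 68; e = 68.5 − 68 = 0.5
SSE = 2.25 + 4 + 9 + 4 + 0.25 = 19.5
s = √(19.5/3) = √6.5 ≈ 2.55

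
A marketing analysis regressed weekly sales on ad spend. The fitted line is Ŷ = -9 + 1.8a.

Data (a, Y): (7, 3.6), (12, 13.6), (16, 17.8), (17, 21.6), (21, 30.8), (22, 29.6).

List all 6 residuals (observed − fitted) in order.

a=7: Ŷ = -9 + 1.8·7 = 3.6; r = 3.6 − 3.6 = 0
a=12: Ŷ = -9 + 1.8·12 = 12.6; r = 13.6 − 12.6 = 1
a=16: Ŷ = -9 + 1.8·16 = 19.8; r = 17.8 − 19.8 = -2
a=17: Ŷ = -9 + 1.8·17 = 21.6; r = 21.6 − 21.6 = 0
a=21: Ŷ = -9 + 1.8·21 = 28.8; r = 30.8 − 28.8 = 2
a=22: Ŷ = -9 + 1.8·22 = 30.6; r = 29.6 − 30.6 = -1

0, 1, -2, 0, 2, -1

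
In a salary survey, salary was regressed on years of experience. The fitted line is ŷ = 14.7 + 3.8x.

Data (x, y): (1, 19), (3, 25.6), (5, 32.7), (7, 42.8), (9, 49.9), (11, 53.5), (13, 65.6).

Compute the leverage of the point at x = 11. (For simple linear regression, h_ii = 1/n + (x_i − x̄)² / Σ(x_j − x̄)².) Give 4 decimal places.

x̄ = (1 + 3 + 5 + 7 + 9 + 11 + 13)/7 = 7
Σ(x − x̄)² = 36 + 16 + 4 + 0 + 4 + 16 + 36 = 112
h = 1/7 + (4)²/112 = 0.142857 + 0.142857 = 0.2857

h = 0.2857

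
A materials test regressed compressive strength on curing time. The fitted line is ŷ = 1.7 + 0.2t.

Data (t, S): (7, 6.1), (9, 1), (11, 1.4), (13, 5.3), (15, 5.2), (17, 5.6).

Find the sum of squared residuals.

t=7: ŷ = 1.7 + 0.2·7 = 3.1; e = 6.1 − 3.1 = 3
t=9: ŷ = 1.7 + 0.2·9 = 3.5; e = 1 − 3.5 = -2.5
t=11: ŷ = 1.7 + 0.2·11 = 3.9; e = 1.4 − 3.9 = -2.5
t=13: ŷ = 1.7 + 0.2·13 = 4.3; e = 5.3 − 4.3 = 1
t=15: ŷ = 1.7 + 0.2·15 = 4.7; e = 5.2 − 4.7 = 0.5
t=17: ŷ = 1.7 + 0.2·17 = 5.1; e = 5.6 − 5.1 = 0.5
SSE = 9 + 6.25 + 6.25 + 1 + 0.25 + 0.25 = 23

SSE = 23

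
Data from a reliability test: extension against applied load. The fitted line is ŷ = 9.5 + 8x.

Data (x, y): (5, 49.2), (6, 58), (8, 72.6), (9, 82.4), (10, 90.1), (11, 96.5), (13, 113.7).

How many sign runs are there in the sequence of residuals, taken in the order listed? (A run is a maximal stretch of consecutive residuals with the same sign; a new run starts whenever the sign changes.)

x=5: ŷ = 9.5 + 8·5 = 49.5; e = 49.2 − 49.5 = -0.3
x=6: ŷ = 9.5 + 8·6 = 57.5; e = 58 − 57.5 = 0.5
x=8: ŷ = 9.5 + 8·8 = 73.5; e = 72.6 − 73.5 = -0.9
x=9: ŷ = 9.5 + 8·9 = 81.5; e = 82.4 − 81.5 = 0.9
x=10: ŷ = 9.5 + 8·10 = 89.5; e = 90.1 − 89.5 = 0.6
x=11: ŷ = 9.5 + 8·11 = 97.5; e = 96.5 − 97.5 = -1
x=13: ŷ = 9.5 + 8·13 = 113.5; e = 113.7 − 113.5 = 0.2
Signs: − + − + + − +
Runs: −×1, +×1, −×1, +×2, −×1, +×1 → 6

6 runs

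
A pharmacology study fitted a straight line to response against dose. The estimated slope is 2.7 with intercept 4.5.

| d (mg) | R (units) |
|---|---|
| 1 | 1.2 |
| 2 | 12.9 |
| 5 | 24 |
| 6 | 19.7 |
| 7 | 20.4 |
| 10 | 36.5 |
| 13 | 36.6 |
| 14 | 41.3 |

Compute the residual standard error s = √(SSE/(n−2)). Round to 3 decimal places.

s = 4.583

d=1: ŷ = 4.5 + 2.7·1 = 7.2; e = 1.2 − 7.2 = -6
d=2: ŷ = 4.5 + 2.7·2 = 9.9; e = 12.9 − 9.9 = 3
d=5: ŷ = 4.5 + 2.7·5 = 18; e = 24 − 18 = 6
d=6: ŷ = 4.5 + 2.7·6 = 20.7; e = 19.7 − 20.7 = -1
d=7: ŷ = 4.5 + 2.7·7 = 23.4; e = 20.4 − 23.4 = -3
d=10: ŷ = 4.5 + 2.7·10 = 31.5; e = 36.5 − 31.5 = 5
d=13: ŷ = 4.5 + 2.7·13 = 39.6; e = 36.6 − 39.6 = -3
d=14: ŷ = 4.5 + 2.7·14 = 42.3; e = 41.3 − 42.3 = -1
SSE = 36 + 9 + 36 + 1 + 9 + 25 + 9 + 1 = 126
s = √(126/6) = √21 ≈ 4.583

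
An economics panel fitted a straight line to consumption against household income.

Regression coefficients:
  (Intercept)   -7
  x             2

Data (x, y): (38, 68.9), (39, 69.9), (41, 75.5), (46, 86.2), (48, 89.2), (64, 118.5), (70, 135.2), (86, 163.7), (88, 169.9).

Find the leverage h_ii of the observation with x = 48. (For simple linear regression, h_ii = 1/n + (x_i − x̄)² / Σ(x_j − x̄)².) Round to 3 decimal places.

h = 0.141

x̄ = (38 + 39 + 41 + 46 + 48 + 64 + 70 + 86 + 88)/9 = 57.7778
Σ(x − x̄)² = 391.16 + 352.605 + 281.494 + 138.716 + 95.6049 + 38.716 + 149.383 + 796.494 + 913.383 = 3157.56
h = 1/9 + (-9.77778)²/3157.56 = 0.111111 + 0.0302781 = 0.141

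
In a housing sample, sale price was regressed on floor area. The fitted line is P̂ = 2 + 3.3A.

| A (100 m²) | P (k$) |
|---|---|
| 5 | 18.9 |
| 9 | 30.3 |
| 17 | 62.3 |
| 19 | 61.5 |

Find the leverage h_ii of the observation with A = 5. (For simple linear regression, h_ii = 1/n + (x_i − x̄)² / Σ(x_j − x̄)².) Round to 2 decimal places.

h = 0.68

Ā = (5 + 9 + 17 + 19)/4 = 12.5
Σ(A − Ā)² = 56.25 + 12.25 + 20.25 + 42.25 = 131
h = 1/4 + (-7.5)²/131 = 0.25 + 0.429389 = 0.68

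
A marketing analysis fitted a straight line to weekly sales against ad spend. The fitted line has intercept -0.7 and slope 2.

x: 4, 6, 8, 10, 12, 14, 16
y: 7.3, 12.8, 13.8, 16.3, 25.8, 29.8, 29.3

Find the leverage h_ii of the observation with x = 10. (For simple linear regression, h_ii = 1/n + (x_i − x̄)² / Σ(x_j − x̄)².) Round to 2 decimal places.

h = 0.14

x̄ = (4 + 6 + 8 + 10 + 12 + 14 + 16)/7 = 10
Σ(x − x̄)² = 36 + 16 + 4 + 0 + 4 + 16 + 36 = 112
h = 1/7 + (0)²/112 = 0.142857 + 0 = 0.14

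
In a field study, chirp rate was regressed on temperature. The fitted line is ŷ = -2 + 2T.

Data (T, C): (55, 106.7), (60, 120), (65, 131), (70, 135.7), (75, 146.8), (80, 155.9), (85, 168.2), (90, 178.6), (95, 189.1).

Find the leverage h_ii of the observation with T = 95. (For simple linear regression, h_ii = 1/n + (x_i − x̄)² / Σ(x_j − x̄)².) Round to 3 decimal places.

h = 0.378

T̄ = (55 + 60 + 65 + 70 + 75 + 80 + 85 + 90 + 95)/9 = 75
Σ(T − T̄)² = 400 + 225 + 100 + 25 + 0 + 25 + 100 + 225 + 400 = 1500
h = 1/9 + (20)²/1500 = 0.111111 + 0.266667 = 0.378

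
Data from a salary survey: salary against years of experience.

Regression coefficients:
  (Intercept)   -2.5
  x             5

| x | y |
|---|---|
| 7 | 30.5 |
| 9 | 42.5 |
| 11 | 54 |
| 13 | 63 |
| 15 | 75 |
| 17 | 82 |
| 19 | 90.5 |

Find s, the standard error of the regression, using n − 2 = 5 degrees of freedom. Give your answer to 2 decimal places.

x=7: ŷ = -2.5 + 5·7 = 32.5; r = 30.5 − 32.5 = -2
x=9: ŷ = -2.5 + 5·9 = 42.5; r = 42.5 − 42.5 = 0
x=11: ŷ = -2.5 + 5·11 = 52.5; r = 54 − 52.5 = 1.5
x=13: ŷ = -2.5 + 5·13 = 62.5; r = 63 − 62.5 = 0.5
x=15: ŷ = -2.5 + 5·15 = 72.5; r = 75 − 72.5 = 2.5
x=17: ŷ = -2.5 + 5·17 = 82.5; r = 82 − 82.5 = -0.5
x=19: ŷ = -2.5 + 5·19 = 92.5; r = 90.5 − 92.5 = -2
SSE = 4 + 0 + 2.25 + 0.25 + 6.25 + 0.25 + 4 = 17
s = √(17/5) = √3.4 ≈ 1.84

s = 1.84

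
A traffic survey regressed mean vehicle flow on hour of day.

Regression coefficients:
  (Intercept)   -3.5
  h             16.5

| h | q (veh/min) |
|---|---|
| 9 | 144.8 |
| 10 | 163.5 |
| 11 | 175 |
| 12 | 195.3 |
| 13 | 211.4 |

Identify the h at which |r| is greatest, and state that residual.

h=9: ŷ = -3.5 + 16.5·9 = 145; r = 144.8 − 145 = -0.2
h=10: ŷ = -3.5 + 16.5·10 = 161.5; r = 163.5 − 161.5 = 2
h=11: ŷ = -3.5 + 16.5·11 = 178; r = 175 − 178 = -3
h=12: ŷ = -3.5 + 16.5·12 = 194.5; r = 195.3 − 194.5 = 0.8
h=13: ŷ = -3.5 + 16.5·13 = 211; r = 211.4 − 211 = 0.4
Largest |r| is 3 at h = 11, residual -3.

h = 11, r = -3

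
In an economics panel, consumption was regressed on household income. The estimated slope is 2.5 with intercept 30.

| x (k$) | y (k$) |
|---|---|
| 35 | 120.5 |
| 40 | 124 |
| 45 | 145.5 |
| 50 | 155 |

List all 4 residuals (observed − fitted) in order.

x=35: ŷ = 30 + 2.5·35 = 117.5; e = 120.5 − 117.5 = 3
x=40: ŷ = 30 + 2.5·40 = 130; e = 124 − 130 = -6
x=45: ŷ = 30 + 2.5·45 = 142.5; e = 145.5 − 142.5 = 3
x=50: ŷ = 30 + 2.5·50 = 155; e = 155 − 155 = 0

3, -6, 3, 0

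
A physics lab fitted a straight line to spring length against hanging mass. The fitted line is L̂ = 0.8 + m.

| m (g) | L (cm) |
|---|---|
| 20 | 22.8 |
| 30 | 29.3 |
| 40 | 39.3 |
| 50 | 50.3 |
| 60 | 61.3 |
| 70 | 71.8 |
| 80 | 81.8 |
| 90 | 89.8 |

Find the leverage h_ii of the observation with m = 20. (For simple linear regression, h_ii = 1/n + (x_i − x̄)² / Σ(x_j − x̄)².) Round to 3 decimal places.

h = 0.417

m̄ = (20 + 30 + 40 + 50 + 60 + 70 + 80 + 90)/8 = 55
Σ(m − m̄)² = 1225 + 625 + 225 + 25 + 25 + 225 + 625 + 1225 = 4200
h = 1/8 + (-35)²/4200 = 0.125 + 0.291667 = 0.417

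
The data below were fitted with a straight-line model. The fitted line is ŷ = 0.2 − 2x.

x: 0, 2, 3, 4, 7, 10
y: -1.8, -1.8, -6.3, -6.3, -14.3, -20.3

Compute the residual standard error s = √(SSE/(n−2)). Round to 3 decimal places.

x=0: ŷ = 0.2 − 2·0 = 0.2; r = -1.8 − 0.2 = -2
x=2: ŷ = 0.2 − 2·2 = -3.8; r = -1.8 − (-3.8) = 2
x=3: ŷ = 0.2 − 2·3 = -5.8; r = -6.3 − (-5.8) = -0.5
x=4: ŷ = 0.2 − 2·4 = -7.8; r = -6.3 − (-7.8) = 1.5
x=7: ŷ = 0.2 − 2·7 = -13.8; r = -14.3 − (-13.8) = -0.5
x=10: ŷ = 0.2 − 2·10 = -19.8; r = -20.3 − (-19.8) = -0.5
SSE = 4 + 4 + 0.25 + 2.25 + 0.25 + 0.25 = 11
s = √(11/4) = √2.75 ≈ 1.658

s = 1.658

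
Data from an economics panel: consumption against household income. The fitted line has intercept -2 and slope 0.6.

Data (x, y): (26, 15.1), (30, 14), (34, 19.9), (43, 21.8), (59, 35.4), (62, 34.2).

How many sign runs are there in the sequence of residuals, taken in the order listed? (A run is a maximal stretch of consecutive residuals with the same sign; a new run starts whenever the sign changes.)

x=26: ŷ = -2 + 0.6·26 = 13.6; e = 15.1 − 13.6 = 1.5
x=30: ŷ = -2 + 0.6·30 = 16; e = 14 − 16 = -2
x=34: ŷ = -2 + 0.6·34 = 18.4; e = 19.9 − 18.4 = 1.5
x=43: ŷ = -2 + 0.6·43 = 23.8; e = 21.8 − 23.8 = -2
x=59: ŷ = -2 + 0.6·59 = 33.4; e = 35.4 − 33.4 = 2
x=62: ŷ = -2 + 0.6·62 = 35.2; e = 34.2 − 35.2 = -1
Signs: + − + − + −
Runs: +×1, −×1, +×1, −×1, +×1, −×1 → 6

6 runs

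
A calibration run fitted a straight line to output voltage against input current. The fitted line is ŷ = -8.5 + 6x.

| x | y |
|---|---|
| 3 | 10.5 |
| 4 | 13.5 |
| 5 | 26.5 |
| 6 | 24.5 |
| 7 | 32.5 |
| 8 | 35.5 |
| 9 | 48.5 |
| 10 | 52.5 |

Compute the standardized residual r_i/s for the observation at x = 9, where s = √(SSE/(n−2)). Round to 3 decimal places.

0.905

x=3: ŷ = -8.5 + 6·3 = 9.5; r = 10.5 − 9.5 = 1
x=4: ŷ = -8.5 + 6·4 = 15.5; r = 13.5 − 15.5 = -2
x=5: ŷ = -8.5 + 6·5 = 21.5; r = 26.5 − 21.5 = 5
x=6: ŷ = -8.5 + 6·6 = 27.5; r = 24.5 − 27.5 = -3
x=7: ŷ = -8.5 + 6·7 = 33.5; r = 32.5 − 33.5 = -1
x=8: ŷ = -8.5 + 6·8 = 39.5; r = 35.5 − 39.5 = -4
x=9: ŷ = -8.5 + 6·9 = 45.5; r = 48.5 − 45.5 = 3
x=10: ŷ = -8.5 + 6·10 = 51.5; r = 52.5 − 51.5 = 1
SSE = 1 + 4 + 25 + 9 + 1 + 16 + 9 + 1 = 66
s = √(66/6) = 3.31662
r/s = 3 / 3.31662 = 0.905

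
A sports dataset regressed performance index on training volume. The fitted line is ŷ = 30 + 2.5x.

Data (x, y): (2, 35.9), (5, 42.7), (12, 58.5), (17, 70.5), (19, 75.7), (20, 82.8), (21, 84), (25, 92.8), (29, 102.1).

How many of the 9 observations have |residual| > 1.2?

x=2: ŷ = 30 + 2.5·2 = 35; r = 35.9 − 35 = 0.9
x=5: ŷ = 30 + 2.5·5 = 42.5; r = 42.7 − 42.5 = 0.2
x=12: ŷ = 30 + 2.5·12 = 60; r = 58.5 − 60 = -1.5
x=17: ŷ = 30 + 2.5·17 = 72.5; r = 70.5 − 72.5 = -2
x=19: ŷ = 30 + 2.5·19 = 77.5; r = 75.7 − 77.5 = -1.8
x=20: ŷ = 30 + 2.5·20 = 80; r = 82.8 − 80 = 2.8
x=21: ŷ = 30 + 2.5·21 = 82.5; r = 84 − 82.5 = 1.5
x=25: ŷ = 30 + 2.5·25 = 92.5; r = 92.8 − 92.5 = 0.3
x=29: ŷ = 30 + 2.5·29 = 102.5; r = 102.1 − 102.5 = -0.4
|r| > 1.2: x=12 (|r|=1.5), x=17 (|r|=2), x=19 (|r|=1.8), x=20 (|r|=2.8), x=21 (|r|=1.5) → 5

5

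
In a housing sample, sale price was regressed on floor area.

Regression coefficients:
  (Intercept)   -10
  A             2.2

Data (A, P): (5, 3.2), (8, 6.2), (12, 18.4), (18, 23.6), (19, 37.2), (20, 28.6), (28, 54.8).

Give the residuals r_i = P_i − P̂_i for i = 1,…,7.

2.2, -1.4, 2, -6, 5.4, -5.4, 3.2

A=5: P̂ = -10 + 2.2·5 = 1; r = 3.2 − 1 = 2.2
A=8: P̂ = -10 + 2.2·8 = 7.6; r = 6.2 − 7.6 = -1.4
A=12: P̂ = -10 + 2.2·12 = 16.4; r = 18.4 − 16.4 = 2
A=18: P̂ = -10 + 2.2·18 = 29.6; r = 23.6 − 29.6 = -6
A=19: P̂ = -10 + 2.2·19 = 31.8; r = 37.2 − 31.8 = 5.4
A=20: P̂ = -10 + 2.2·20 = 34; r = 28.6 − 34 = -5.4
A=28: P̂ = -10 + 2.2·28 = 51.6; r = 54.8 − 51.6 = 3.2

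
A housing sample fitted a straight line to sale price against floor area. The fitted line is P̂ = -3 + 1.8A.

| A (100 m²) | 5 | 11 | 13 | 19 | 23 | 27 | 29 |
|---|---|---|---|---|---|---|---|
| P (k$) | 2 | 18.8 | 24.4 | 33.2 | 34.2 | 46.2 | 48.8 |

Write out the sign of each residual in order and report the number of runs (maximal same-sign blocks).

5 runs

A=5: P̂ = -3 + 1.8·5 = 6; e = 2 − 6 = -4
A=11: P̂ = -3 + 1.8·11 = 16.8; e = 18.8 − 16.8 = 2
A=13: P̂ = -3 + 1.8·13 = 20.4; e = 24.4 − 20.4 = 4
A=19: P̂ = -3 + 1.8·19 = 31.2; e = 33.2 − 31.2 = 2
A=23: P̂ = -3 + 1.8·23 = 38.4; e = 34.2 − 38.4 = -4.2
A=27: P̂ = -3 + 1.8·27 = 45.6; e = 46.2 − 45.6 = 0.6
A=29: P̂ = -3 + 1.8·29 = 49.2; e = 48.8 − 49.2 = -0.4
Signs: − + + + − + −
Runs: −×1, +×3, −×1, +×1, −×1 → 5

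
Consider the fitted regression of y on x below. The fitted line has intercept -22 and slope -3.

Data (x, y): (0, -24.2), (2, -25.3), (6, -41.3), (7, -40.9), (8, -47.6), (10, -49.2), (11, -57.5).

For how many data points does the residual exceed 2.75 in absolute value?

x=0: ŷ = -22 − 3·0 = -22; r = -24.2 − (-22) = -2.2
x=2: ŷ = -22 − 3·2 = -28; r = -25.3 − (-28) = 2.7
x=6: ŷ = -22 − 3·6 = -40; r = -41.3 − (-40) = -1.3
x=7: ŷ = -22 − 3·7 = -43; r = -40.9 − (-43) = 2.1
x=8: ŷ = -22 − 3·8 = -46; r = -47.6 − (-46) = -1.6
x=10: ŷ = -22 − 3·10 = -52; r = -49.2 − (-52) = 2.8
x=11: ŷ = -22 − 3·11 = -55; r = -57.5 − (-55) = -2.5
|r| > 2.75: x=10 (|r|=2.8) → 1

1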